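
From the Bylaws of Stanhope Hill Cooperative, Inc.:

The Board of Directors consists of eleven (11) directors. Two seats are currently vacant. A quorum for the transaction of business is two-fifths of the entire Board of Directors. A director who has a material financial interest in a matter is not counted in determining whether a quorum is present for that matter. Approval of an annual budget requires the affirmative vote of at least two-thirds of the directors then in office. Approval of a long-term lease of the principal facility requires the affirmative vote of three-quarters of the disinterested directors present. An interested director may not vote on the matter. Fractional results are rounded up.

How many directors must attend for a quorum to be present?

2/5 of 11 = 4.40, rounded up to 5.

5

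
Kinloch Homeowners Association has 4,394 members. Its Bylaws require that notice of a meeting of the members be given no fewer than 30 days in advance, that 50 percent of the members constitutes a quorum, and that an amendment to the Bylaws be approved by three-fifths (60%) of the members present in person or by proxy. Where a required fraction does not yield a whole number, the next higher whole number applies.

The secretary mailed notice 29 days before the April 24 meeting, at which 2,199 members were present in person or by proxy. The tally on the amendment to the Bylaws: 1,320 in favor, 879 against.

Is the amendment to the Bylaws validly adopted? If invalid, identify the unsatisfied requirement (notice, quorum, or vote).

Notice: 29 days given; 30 required. Not satisfied.
Quorum: 50% of 4,394 = 2,197; 2,199 present. Satisfied.
Vote: requires three-fifths of those present (2,199); 3/5 of 2199 = 1319.40, rounded up to 1320, so 1,320 needed; 1,320 in favor. Satisfied.

Invalid — notice requirement not satisfied.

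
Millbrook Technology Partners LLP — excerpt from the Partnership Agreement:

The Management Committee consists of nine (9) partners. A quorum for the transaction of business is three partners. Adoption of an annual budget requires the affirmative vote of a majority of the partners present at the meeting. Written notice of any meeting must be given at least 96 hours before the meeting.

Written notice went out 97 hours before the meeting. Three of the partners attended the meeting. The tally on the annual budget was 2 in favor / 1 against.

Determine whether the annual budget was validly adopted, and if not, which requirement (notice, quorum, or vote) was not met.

Valid — all requirements satisfied.

Notice: 97 hours given; 96 required (97 ≥ 96). Satisfied.
Quorum: 3 present; quorum is 3. Satisfied.
Vote: the annual budget requires a majority of the partners present (3). A majority of 3 is 2, so 2 affirmative votes are needed; 2 voted in favor. Satisfied.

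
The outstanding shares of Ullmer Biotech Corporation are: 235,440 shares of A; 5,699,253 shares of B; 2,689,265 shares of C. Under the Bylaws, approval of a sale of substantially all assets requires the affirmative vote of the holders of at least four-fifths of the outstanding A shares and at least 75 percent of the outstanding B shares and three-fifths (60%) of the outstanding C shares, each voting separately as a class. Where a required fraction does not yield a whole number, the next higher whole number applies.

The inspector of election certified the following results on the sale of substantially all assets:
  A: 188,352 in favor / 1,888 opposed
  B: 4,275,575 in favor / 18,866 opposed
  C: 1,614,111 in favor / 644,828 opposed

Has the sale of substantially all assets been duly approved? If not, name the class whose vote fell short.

Approved — every class gave the required vote.

A: 4/5 of 235440 = 188352; 188,352 required, 188,352 in favor — approved.
B: 3/4 of 5699253 = 4274439.75, rounded up to 4274440; 4,274,440 required, 4,275,575 in favor — approved.
C: 3/5 of 2689265 = 1613559; 1,613,559 required, 1,614,111 in favor — approved.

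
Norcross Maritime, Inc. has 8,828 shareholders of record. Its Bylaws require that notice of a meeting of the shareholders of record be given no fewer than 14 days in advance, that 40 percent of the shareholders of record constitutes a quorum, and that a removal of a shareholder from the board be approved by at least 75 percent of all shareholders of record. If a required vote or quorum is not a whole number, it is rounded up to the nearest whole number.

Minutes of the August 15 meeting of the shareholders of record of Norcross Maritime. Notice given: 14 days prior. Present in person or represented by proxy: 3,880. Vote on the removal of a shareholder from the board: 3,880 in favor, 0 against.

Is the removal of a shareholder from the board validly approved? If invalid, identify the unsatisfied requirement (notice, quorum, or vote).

Notice: 14 days given; 14 required. Satisfied.
Quorum: 40% of 8,828 = 3,531.20, rounded up to 3,532; 3,880 present. Satisfied.
Vote: requires three-fourths of all shareholders of record (8,828); 3/4 of 8828 = 6621, so 6,621 needed; 3,880 in favor. Not satisfied.

Invalid — vote requirement not satisfied.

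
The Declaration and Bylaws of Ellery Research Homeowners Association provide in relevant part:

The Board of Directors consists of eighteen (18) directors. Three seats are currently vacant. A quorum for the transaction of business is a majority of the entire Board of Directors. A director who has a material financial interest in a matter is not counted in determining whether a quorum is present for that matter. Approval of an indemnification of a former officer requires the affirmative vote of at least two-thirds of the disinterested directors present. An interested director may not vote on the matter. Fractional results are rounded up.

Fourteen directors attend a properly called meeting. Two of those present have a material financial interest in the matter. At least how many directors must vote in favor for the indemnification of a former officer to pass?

The indemnification of a former officer requires two-thirds of the disinterested directors present (14 − 2 = 12).
2/3 of 12 = 8.

8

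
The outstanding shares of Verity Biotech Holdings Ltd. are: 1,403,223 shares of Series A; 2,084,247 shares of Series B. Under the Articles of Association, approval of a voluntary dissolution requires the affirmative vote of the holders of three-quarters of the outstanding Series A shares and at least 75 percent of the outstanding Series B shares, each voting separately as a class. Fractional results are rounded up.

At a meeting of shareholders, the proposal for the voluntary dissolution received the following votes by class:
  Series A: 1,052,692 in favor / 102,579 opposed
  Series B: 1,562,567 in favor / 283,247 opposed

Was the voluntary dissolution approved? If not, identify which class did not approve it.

Not approved — the Series B shares did not give the required vote.

Series A: 3/4 of 1403223 = 1052417.25, rounded up to 1052418; 1,052,418 required, 1,052,692 in favor — approved.
Series B: 3/4 of 2084247 = 1563185.25, rounded up to 1563186; 1,563,186 required, 1,562,567 in favor — not approved.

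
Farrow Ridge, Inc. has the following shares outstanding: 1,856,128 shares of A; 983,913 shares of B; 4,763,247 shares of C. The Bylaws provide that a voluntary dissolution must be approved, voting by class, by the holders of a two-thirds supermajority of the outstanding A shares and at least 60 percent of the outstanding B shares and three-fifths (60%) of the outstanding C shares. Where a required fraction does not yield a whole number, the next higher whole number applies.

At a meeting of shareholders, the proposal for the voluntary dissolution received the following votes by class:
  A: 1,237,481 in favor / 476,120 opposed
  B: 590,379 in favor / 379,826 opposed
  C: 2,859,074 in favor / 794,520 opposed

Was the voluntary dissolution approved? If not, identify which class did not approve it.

Approved — every class gave the required vote.

A: 2/3 of 1856128 = 1237418.67, rounded up to 1237419; 1,237,419 required, 1,237,481 in favor — approved.
B: 3/5 of 983913 = 590347.80, rounded up to 590348; 590,348 required, 590,379 in favor — approved.
C: 3/5 of 4763247 = 2857948.20, rounded up to 2857949; 2,857,949 required, 2,859,074 in favor — approved.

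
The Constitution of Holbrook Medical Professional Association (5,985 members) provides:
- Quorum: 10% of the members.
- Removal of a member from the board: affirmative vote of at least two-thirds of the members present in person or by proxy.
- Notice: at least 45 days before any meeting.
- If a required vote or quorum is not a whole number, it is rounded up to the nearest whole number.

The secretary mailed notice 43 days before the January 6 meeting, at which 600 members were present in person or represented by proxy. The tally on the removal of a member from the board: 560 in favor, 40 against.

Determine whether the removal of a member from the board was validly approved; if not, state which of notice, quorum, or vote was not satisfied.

Notice: 43 days given; 45 required. Not satisfied.
Quorum: 10% of 5,985 = 598.50, rounded up to 599; 600 present. Satisfied.
Vote: requires two-thirds of those present (600); 2/3 of 600 = 400, so 400 needed; 560 in favor. Satisfied.

Invalid — notice requirement not satisfied.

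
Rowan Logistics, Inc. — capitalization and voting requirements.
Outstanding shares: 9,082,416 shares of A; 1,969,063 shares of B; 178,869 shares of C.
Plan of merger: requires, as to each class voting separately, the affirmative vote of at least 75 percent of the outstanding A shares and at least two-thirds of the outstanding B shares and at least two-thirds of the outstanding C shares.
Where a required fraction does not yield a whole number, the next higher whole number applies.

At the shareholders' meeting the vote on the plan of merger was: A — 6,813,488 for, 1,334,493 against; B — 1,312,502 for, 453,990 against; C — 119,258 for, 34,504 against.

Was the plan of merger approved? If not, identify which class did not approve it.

A: 3/4 of 9082416 = 6811812; 6,811,812 required, 6,813,488 in favor — approved.
B: 2/3 of 1969063 = 1312708.67, rounded up to 1312709; 1,312,709 required, 1,312,502 in favor — not approved.
C: 2/3 of 178869 = 119246; 119,246 required, 119,258 in favor — approved.

Not approved — the B shares did not give the required vote.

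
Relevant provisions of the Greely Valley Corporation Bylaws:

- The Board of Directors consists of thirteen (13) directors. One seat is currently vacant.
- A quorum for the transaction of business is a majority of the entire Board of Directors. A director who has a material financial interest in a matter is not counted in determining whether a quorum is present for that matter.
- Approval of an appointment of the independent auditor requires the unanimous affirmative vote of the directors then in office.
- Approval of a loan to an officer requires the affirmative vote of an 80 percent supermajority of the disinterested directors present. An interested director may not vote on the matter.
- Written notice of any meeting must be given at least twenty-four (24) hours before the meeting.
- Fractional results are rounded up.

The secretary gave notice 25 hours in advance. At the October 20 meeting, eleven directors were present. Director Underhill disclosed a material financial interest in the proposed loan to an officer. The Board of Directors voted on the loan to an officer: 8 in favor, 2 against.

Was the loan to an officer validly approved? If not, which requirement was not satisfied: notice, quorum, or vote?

Valid — all requirements satisfied.

Notice: 25 hours given; 24 required (25 ≥ 24). Satisfied.
Quorum: 11 present, but the 1 interested director does not count, leaving 10. Quorum is 7. Satisfied.
Vote: the loan to an officer requires four-fifths of the disinterested directors present (11 − 1 = 10). 4/5 of 10 = 8, so 8 affirmative votes are needed; 8 voted in favor. Satisfied.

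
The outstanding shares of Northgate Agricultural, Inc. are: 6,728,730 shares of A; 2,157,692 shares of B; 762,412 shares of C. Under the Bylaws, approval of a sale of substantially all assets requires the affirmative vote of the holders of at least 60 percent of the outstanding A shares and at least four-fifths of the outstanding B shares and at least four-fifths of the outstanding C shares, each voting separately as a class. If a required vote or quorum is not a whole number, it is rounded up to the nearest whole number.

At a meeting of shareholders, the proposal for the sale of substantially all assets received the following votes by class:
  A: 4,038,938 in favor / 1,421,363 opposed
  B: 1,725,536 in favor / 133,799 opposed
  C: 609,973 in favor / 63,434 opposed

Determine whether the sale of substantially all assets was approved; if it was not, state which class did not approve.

A: 3/5 of 6728730 = 4037238; 4,037,238 required, 4,038,938 in favor — approved.
B: 4/5 of 2157692 = 1726153.60, rounded up to 1726154; 1,726,154 required, 1,725,536 in favor — not approved.
C: 4/5 of 762412 = 609929.60, rounded up to 609930; 609,930 required, 609,973 in favor — approved.

Not approved — the B shares did not give the required vote.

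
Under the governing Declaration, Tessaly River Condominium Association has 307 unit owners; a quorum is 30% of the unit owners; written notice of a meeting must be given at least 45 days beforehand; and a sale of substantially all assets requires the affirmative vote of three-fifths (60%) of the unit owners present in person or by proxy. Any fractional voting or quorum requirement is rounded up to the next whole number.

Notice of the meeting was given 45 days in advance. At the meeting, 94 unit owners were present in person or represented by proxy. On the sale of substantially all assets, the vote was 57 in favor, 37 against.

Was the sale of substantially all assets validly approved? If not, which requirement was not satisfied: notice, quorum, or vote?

Valid — all requirements satisfied.

Notice: 45 days given; 45 required. Satisfied.
Quorum: 30% of 307 = 92.10, rounded up to 93; 94 present. Satisfied.
Vote: requires three-fifths of those present (94); 3/5 of 94 = 56.40, rounded up to 57, so 57 needed; 57 in favor. Satisfied.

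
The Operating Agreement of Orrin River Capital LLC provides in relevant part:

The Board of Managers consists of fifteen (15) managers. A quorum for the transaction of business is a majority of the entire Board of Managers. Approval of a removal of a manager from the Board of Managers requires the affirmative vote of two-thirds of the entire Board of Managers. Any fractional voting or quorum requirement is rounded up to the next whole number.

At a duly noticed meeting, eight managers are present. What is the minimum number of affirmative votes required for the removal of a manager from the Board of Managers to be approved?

10

The removal of a manager from the Board of Managers requires two-thirds of the entire Board of Managers (15).
2/3 of 15 = 10.
(Only 8 can vote, so the removal of a manager from the Board of Managers cannot pass at this meeting, but the required vote is still 10.)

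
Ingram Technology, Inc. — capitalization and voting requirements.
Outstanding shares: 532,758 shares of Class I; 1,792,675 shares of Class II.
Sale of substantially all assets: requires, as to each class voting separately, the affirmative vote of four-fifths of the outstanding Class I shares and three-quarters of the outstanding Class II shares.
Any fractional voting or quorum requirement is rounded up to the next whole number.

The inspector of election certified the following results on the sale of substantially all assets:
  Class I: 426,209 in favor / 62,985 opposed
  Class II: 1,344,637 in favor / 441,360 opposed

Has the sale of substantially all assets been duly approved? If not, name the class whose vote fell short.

Approved — every class gave the required vote.

Class I: 4/5 of 532758 = 426206.40, rounded up to 426207; 426,207 required, 426,209 in favor — approved.
Class II: 3/4 of 1792675 = 1344506.25, rounded up to 1344507; 1,344,507 required, 1,344,637 in favor — approved.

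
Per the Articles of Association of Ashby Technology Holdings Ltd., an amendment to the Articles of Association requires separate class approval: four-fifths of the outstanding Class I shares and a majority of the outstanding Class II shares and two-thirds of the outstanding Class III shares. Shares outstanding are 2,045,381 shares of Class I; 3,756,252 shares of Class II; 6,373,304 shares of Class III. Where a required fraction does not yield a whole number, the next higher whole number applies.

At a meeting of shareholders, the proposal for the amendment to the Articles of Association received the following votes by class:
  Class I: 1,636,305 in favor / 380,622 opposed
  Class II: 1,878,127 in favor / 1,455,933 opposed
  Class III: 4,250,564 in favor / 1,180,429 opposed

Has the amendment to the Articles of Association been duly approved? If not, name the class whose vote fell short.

Approved — every class gave the required vote.

Class I: 4/5 of 2045381 = 1636304.80, rounded up to 1636305; 1,636,305 required, 1,636,305 in favor — approved.
Class II: a majority of 3756252 is 1878127; 1,878,127 required, 1,878,127 in favor — approved.
Class III: 2/3 of 6373304 = 4248869.33, rounded up to 4248870; 4,248,870 required, 4,250,564 in favor — approved.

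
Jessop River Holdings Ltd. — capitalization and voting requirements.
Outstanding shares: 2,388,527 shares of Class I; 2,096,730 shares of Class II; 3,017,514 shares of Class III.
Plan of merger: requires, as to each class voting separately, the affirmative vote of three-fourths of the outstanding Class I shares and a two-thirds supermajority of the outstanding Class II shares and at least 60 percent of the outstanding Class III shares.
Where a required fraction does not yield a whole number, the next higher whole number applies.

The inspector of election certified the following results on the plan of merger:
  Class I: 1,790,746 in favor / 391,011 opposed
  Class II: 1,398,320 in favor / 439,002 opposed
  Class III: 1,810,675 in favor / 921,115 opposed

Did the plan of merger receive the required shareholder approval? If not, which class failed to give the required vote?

Class I: 3/4 of 2388527 = 1791395.25, rounded up to 1791396; 1,791,396 required, 1,790,746 in favor — not approved.
Class II: 2/3 of 2096730 = 1397820; 1,397,820 required, 1,398,320 in favor — approved.
Class III: 3/5 of 3017514 = 1810508.40, rounded up to 1810509; 1,810,509 required, 1,810,675 in favor — approved.

Not approved — the Class I shares did not give the required vote.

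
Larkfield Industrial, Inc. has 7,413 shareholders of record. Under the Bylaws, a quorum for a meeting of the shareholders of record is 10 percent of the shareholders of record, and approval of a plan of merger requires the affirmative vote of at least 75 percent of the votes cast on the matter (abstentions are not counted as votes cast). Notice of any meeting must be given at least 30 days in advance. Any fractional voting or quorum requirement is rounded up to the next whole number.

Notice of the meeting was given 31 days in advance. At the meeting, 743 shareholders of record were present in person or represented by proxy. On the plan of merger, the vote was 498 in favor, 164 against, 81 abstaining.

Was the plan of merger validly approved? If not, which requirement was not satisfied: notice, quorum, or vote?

Valid — all requirements satisfied.

Notice: 31 days given; 30 required. Satisfied.
Quorum: 10% of 7,413 = 741.30, rounded up to 742; 743 present. Satisfied.
Vote: requires three-fourths of the votes cast (743 − 81 abstaining = 662); 3/4 of 662 = 496.50, rounded up to 497, so 497 needed; 498 in favor. Satisfied.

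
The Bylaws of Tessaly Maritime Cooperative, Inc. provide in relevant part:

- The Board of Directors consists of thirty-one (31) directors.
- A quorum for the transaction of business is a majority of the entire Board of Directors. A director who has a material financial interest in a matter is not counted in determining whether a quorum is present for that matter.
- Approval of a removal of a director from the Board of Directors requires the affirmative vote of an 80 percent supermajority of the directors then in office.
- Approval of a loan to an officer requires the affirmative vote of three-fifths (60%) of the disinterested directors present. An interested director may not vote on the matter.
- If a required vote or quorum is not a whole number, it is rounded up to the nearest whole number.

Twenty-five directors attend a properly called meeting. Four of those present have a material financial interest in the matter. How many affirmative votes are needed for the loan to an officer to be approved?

13

The loan to an officer requires three-fifths of the disinterested directors present (25 − 4 = 21).
3/5 of 21 = 12.60, rounded up to 13.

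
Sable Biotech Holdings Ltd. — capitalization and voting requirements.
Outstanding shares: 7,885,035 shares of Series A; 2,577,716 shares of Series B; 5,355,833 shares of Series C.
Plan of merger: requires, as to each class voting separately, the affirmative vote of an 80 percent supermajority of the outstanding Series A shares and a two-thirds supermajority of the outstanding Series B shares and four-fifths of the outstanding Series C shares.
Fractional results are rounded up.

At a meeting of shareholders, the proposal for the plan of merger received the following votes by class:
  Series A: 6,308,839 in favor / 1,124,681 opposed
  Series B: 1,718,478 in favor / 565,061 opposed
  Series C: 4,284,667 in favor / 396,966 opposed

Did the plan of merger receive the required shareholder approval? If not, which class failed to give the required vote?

Approved — every class gave the required vote.

Series A: 4/5 of 7885035 = 6308028; 6,308,028 required, 6,308,839 in favor — approved.
Series B: 2/3 of 2577716 = 1718477.33, rounded up to 1718478; 1,718,478 required, 1,718,478 in favor — approved.
Series C: 4/5 of 5355833 = 4284666.40, rounded up to 4284667; 4,284,667 required, 4,284,667 in favor — approved.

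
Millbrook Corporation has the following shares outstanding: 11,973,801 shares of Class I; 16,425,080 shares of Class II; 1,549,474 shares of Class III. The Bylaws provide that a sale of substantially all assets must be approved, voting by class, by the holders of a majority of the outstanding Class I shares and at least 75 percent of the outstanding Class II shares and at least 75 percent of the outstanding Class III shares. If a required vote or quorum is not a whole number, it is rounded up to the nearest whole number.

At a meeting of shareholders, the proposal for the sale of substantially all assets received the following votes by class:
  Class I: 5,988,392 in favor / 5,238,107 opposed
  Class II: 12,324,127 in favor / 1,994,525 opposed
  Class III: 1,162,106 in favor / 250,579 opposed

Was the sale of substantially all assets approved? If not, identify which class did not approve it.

Class I: a majority of 11973801 is 5986901; 5,986,901 required, 5,988,392 in favor — approved.
Class II: 3/4 of 16425080 = 12318810; 12,318,810 required, 12,324,127 in favor — approved.
Class III: 3/4 of 1549474 = 1162105.50, rounded up to 1162106; 1,162,106 required, 1,162,106 in favor — approved.

Approved — every class gave the required vote.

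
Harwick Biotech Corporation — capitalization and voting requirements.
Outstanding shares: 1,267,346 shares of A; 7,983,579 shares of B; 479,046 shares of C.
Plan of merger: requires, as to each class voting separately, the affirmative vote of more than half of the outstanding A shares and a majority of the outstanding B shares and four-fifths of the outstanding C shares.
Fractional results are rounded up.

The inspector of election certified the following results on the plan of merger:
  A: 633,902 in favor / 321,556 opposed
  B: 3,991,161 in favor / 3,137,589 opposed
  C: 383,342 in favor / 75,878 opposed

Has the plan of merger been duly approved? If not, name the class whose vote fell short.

A: a majority of 1267346 is 633674; 633,674 required, 633,902 in favor — approved.
B: a majority of 7983579 is 3991790; 3,991,790 required, 3,991,161 in favor — not approved.
C: 4/5 of 479046 = 383236.80, rounded up to 383237; 383,237 required, 383,342 in favor — approved.

Not approved — the B shares did not give the required vote.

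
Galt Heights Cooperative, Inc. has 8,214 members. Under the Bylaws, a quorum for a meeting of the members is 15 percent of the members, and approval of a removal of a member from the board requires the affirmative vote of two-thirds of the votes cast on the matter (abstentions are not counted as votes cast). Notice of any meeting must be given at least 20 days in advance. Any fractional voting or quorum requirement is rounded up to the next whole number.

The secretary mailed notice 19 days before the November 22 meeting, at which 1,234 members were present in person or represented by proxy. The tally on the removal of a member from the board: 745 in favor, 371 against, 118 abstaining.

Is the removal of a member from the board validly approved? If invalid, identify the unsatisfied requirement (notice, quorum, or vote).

Notice: 19 days given; 20 required. Not satisfied.
Quorum: 15% of 8,214 = 1,232.10, rounded up to 1,233; 1,234 present. Satisfied.
Vote: requires two-thirds of the votes cast (1,234 − 118 abstaining = 1,116); 2/3 of 1116 = 744, so 744 needed; 745 in favor. Satisfied.

Invalid — notice requirement not satisfied.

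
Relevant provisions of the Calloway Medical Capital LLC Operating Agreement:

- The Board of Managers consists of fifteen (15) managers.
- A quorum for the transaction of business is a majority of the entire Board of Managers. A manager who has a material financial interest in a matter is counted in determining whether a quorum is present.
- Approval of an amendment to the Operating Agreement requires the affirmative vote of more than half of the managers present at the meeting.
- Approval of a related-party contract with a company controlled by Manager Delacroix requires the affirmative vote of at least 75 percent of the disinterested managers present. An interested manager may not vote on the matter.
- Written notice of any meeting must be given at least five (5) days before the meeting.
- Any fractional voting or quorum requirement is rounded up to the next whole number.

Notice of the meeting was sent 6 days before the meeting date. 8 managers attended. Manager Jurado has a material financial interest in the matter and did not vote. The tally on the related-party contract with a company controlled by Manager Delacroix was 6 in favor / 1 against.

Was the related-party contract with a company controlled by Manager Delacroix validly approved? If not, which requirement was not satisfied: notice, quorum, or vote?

Notice: 6 days given; 5 required (6 ≥ 5). Satisfied.
Quorum: 8 present (interested managers count toward quorum); quorum is 8. Satisfied.
Vote: the related-party contract with a company controlled by Manager Delacroix requires three-fourths of the disinterested managers present (8 − 1 = 7). 3/4 of 7 = 5.25, rounded up to 6, so 6 affirmative votes are needed; 6 voted in favor. Satisfied.

Valid — all requirements satisfied.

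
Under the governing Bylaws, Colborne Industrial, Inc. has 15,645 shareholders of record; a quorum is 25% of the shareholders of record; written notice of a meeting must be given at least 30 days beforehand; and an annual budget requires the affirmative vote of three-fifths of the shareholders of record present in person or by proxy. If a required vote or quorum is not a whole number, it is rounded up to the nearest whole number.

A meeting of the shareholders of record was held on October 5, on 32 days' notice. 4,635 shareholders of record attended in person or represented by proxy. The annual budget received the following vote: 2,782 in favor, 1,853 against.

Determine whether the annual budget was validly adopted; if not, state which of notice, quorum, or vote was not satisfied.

Valid — all requirements satisfied.

Notice: 32 days given; 30 required. Satisfied.
Quorum: 25% of 15,645 = 3,911.25, rounded up to 3,912; 4,635 present. Satisfied.
Vote: requires three-fifths of those present (4,635); 3/5 of 4635 = 2781, so 2,781 needed; 2,782 in favor. Satisfied.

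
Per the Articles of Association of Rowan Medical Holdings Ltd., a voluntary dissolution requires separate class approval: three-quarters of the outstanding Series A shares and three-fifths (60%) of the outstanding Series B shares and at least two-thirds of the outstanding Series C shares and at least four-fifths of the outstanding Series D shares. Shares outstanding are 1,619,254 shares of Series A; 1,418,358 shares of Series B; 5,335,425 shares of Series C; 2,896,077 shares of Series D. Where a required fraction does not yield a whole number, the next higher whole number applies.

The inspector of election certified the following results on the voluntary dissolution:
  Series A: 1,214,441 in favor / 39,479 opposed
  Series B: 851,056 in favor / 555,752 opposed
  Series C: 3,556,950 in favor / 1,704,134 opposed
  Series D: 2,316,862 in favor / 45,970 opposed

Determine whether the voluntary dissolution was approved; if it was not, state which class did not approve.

Series A: 3/4 of 1619254 = 1214440.50, rounded up to 1214441; 1,214,441 required, 1,214,441 in favor — approved.
Series B: 3/5 of 1418358 = 851014.80, rounded up to 851015; 851,015 required, 851,056 in favor — approved.
Series C: 2/3 of 5335425 = 3556950; 3,556,950 required, 3,556,950 in favor — approved.
Series D: 4/5 of 2896077 = 2316861.60, rounded up to 2316862; 2,316,862 required, 2,316,862 in favor — approved.

Approved — every class gave the required vote.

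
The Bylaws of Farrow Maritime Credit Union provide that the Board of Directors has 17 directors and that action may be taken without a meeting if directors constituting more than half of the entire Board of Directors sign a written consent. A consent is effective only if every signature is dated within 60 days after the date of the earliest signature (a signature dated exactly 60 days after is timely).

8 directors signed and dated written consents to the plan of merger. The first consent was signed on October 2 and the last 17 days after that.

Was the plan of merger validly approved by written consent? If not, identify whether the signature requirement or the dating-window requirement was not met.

Signatures required: more than half of 17 — a majority of 17 is 9, so 9 needed; 8 signed. Insufficient.
Dating window: the latest signature is 17 days after the earliest; the limit is 60 days. Within the window.

Not effective — insufficient signatures.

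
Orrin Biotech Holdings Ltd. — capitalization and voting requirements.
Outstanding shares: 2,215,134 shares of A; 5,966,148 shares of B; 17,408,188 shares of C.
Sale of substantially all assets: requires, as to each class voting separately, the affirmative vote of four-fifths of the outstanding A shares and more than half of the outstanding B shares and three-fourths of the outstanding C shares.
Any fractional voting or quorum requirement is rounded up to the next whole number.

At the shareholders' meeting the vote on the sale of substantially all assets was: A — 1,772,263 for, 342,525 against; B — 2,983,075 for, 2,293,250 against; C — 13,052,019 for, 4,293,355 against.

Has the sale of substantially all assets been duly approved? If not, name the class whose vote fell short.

A: 4/5 of 2215134 = 1772107.20, rounded up to 1772108; 1,772,108 required, 1,772,263 in favor — approved.
B: a majority of 5966148 is 2983075; 2,983,075 required, 2,983,075 in favor — approved.
C: 3/4 of 17408188 = 13056141; 13,056,141 required, 13,052,019 in favor — not approved.

Not approved — the C shares did not give the required vote.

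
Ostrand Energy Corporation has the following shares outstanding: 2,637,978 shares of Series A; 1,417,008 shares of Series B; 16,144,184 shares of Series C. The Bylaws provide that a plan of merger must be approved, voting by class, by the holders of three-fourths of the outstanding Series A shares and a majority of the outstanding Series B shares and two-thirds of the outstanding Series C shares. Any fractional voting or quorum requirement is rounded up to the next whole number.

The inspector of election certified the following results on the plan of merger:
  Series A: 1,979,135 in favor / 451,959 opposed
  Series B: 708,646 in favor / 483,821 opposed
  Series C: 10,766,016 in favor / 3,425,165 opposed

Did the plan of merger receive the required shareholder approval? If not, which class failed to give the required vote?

Series A: 3/4 of 2637978 = 1978483.50, rounded up to 1978484; 1,978,484 required, 1,979,135 in favor — approved.
Series B: a majority of 1417008 is 708505; 708,505 required, 708,646 in favor — approved.
Series C: 2/3 of 16144184 = 10762789.33, rounded up to 10762790; 10,762,790 required, 10,766,016 in favor — approved.

Approved — every class gave the required vote.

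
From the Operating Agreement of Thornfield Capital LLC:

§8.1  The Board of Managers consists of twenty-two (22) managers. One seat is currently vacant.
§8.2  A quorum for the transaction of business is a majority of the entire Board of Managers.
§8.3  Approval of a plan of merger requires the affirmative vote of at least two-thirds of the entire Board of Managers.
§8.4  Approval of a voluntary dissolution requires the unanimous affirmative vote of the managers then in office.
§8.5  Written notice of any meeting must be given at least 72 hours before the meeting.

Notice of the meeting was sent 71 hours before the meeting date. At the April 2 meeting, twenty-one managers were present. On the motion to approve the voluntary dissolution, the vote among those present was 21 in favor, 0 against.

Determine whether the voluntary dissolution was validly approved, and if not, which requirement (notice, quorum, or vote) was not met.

Notice: 71 hours given; 72 required (71 < 72). Not satisfied.
Quorum: 21 present; quorum is 12. Satisfied.
Vote: the voluntary dissolution requires the unanimous vote of the managers then in office (21). Unanimous means all 21, so 21 affirmative votes are needed; 21 voted in favor. Satisfied.

Invalid — notice requirement not satisfied.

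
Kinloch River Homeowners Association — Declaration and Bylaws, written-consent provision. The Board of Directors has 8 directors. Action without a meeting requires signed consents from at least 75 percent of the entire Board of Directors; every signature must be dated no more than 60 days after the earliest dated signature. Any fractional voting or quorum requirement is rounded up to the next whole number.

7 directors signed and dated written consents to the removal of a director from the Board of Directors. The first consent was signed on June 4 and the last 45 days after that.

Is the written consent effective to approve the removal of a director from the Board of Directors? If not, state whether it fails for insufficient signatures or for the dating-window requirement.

Effective — both the signature and dating-window requirements are satisfied.

Signatures required: at least 75 percent of 8 — 3/4 of 8 = 6, so 6 needed; 7 signed. Sufficient.
Dating window: the latest signature is 45 days after the earliest; the limit is 60 days. Within the window.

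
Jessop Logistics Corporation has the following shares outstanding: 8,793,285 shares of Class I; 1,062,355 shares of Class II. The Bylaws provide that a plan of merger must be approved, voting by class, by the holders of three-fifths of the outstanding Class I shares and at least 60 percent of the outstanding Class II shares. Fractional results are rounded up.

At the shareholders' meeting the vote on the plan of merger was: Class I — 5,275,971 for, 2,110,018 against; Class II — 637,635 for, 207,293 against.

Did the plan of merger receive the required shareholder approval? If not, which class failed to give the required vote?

Approved — every class gave the required vote.

Class I: 3/5 of 8793285 = 5275971; 5,275,971 required, 5,275,971 in favor — approved.
Class II: 3/5 of 1062355 = 637413; 637,413 required, 637,635 in favor — approved.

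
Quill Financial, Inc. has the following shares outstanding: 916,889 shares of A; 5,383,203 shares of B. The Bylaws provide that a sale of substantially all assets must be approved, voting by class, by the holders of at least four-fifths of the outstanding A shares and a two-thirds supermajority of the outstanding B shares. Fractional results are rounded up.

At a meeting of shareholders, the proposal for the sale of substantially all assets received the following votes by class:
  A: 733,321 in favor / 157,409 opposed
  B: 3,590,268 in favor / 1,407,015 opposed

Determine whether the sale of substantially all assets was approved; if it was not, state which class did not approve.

Not approved — the A shares did not give the required vote.

A: 4/5 of 916889 = 733511.20, rounded up to 733512; 733,512 required, 733,321 in favor — not approved.
B: 2/3 of 5383203 = 3588802; 3,588,802 required, 3,590,268 in favor — approved.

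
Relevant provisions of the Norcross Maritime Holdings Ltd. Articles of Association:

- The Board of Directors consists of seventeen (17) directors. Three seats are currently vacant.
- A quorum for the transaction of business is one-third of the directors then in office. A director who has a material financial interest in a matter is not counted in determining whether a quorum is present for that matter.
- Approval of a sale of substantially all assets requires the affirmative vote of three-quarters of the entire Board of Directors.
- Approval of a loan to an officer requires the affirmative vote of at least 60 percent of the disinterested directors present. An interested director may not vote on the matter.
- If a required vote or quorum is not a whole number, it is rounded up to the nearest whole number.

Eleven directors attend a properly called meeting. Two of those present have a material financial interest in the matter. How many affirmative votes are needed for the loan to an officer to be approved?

6

The loan to an officer requires three-fifths of the disinterested directors present (11 − 2 = 9).
3/5 of 9 = 5.40, rounded up to 6.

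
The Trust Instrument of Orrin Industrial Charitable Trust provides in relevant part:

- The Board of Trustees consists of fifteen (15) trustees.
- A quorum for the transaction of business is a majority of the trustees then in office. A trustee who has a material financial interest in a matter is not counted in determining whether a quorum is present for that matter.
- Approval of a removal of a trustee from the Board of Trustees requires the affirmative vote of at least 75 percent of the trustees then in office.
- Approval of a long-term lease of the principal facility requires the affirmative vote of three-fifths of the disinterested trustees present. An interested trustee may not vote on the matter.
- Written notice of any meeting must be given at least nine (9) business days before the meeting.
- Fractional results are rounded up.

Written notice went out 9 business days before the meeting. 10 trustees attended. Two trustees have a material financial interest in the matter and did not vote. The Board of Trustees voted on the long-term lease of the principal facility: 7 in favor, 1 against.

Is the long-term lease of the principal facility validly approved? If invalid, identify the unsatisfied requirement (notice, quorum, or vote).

Notice: 9 business days given; 9 required (9 ≥ 9). Satisfied.
Quorum: 10 present, but the 2 interested trustees do not count, leaving 8. Quorum is 8. Satisfied.
Vote: the long-term lease of the principal facility requires three-fifths of the disinterested trustees present (10 − 2 = 8). 3/5 of 8 = 4.80, rounded up to 5, so 5 affirmative votes are needed; 7 voted in favor. Satisfied.

Valid — all requirements satisfied.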